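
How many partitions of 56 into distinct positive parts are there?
q(56) = 7108

A partition into distinct parts is a strictly decreasing sequence summing to n. The recurrence d(n, m) = d(n, m−1) + d(n−m, m−1) (use part m at most once) with q(n) = d(n, n) gives q(56) = 7108. (Euler's theorem: # distinct-part partitions = # odd-part partitions.)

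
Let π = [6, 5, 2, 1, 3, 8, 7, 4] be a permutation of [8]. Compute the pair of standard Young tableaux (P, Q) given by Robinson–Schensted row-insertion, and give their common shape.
P = [1, 3, 4] / [2, 7] / [5, 8] / [6];  Q = [1, 5, 6] / [2, 7] / [3, 8] / [4];  common shape = (3, 2, 2, 1)

Row-insert the values π_1, π_2, … into P one at a time, bumping the leftmost entry strictly greater than the inserted value down to the next row. The recording tableau Q records, in position (i, j), the step at which that cell was added to P.
  Insert 6 (step 1): P = [6];  Q = [1]
  Insert 5 (step 2): P = [5] / [6];  Q = [1] / [2]
  Insert 2 (step 3): P = [2] / [5] / [6];  Q = [1] / [2] / [3]
  Insert 1 (step 4): P = [1] / [2] / [5] / [6];  Q = [1] / [2] / [3] / [4]
  Insert 3 (step 5): P = [1, 3] / [2] / [5] / [6];  Q = [1, 5] / [2] / [3] / [4]
  Insert 8 (step 6): P = [1, 3, 8] / [2] / [5] / [6];  Q = [1, 5, 6] / [2] / [3] / [4]
  Insert 7 (step 7): P = [1, 3, 7] / [2, 8] / [5] / [6];  Q = [1, 5, 6] / [2, 7] / [3] / [4]
  Insert 4 (step 8): P = [1, 3, 4] / [2, 7] / [5, 8] / [6];  Q = [1, 5, 6] / [2, 7] / [3, 8] / [4]
Final shape: (3, 2, 2, 1).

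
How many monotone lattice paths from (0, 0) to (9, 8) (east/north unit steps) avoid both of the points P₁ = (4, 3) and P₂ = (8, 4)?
Number of paths = 13890

Inclusion–exclusion. Total paths: C(17, 9) = 24310. Through P₁: C(7, 4)·C(10, 5) = 8820. Through P₂: C(12, 8)·C(5, 1) = 2475. Since P₁ is strictly southwest of P₂, a monotone path through both must visit P₁ then P₂; paths through both = C(7, 4)·C(5, 4)·C(5, 1) = 875. Avoid both = 24310 − 8820 − 2475 + 875 = 13890.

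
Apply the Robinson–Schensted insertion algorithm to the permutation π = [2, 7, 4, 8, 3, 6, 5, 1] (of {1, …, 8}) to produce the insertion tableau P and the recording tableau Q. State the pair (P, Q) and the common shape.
P = [1, 3, 5] / [2, 6] / [4, 8] / [7];  Q = [1, 2, 4] / [3, 6] / [5, 7] / [8];  common shape = (3, 2, 2, 1)

Row-insert the values π_1, π_2, … into P one at a time, bumping the leftmost entry strictly greater than the inserted value down to the next row. The recording tableau Q records, in position (i, j), the step at which that cell was added to P.
  Insert 2 (step 1): P = [2];  Q = [1]
  Insert 7 (step 2): P = [2, 7];  Q = [1, 2]
  Insert 4 (step 3): P = [2, 4] / [7];  Q = [1, 2] / [3]
  Insert 8 (step 4): P = [2, 4, 8] / [7];  Q = [1, 2, 4] / [3]
  Insert 3 (step 5): P = [2, 3, 8] / [4] / [7];  Q = [1, 2, 4] / [3] / [5]
  Insert 6 (step 6): P = [2, 3, 6] / [4, 8] / [7];  Q = [1, 2, 4] / [3, 6] / [5]
  Insert 5 (step 7): P = [2, 3, 5] / [4, 6] / [7, 8];  Q = [1, 2, 4] / [3, 6] / [5, 7]
  Insert 1 (step 8): P = [1, 3, 5] / [2, 6] / [4, 8] / [7];  Q = [1, 2, 4] / [3, 6] / [5, 7] / [8]
Final shape: (3, 2, 2, 1).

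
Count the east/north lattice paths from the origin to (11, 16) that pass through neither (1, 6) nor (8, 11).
Number of paths = 7822475

Inclusion–exclusion. Total paths: C(27, 11) = 13037895. Through P₁: C(7, 1)·C(20, 10) = 1293292. Through P₂: C(19, 8)·C(8, 3) = 4232592. Since P₁ is strictly southwest of P₂, a monotone path through both must visit P₁ then P₂; paths through both = C(7, 1)·C(12, 7)·C(8, 3) = 310464. Avoid both = 13037895 − 1293292 − 4232592 + 310464 = 7822475.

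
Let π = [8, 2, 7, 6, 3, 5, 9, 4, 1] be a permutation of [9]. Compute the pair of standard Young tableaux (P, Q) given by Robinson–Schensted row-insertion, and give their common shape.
P = [1, 3, 4, 9] / [2] / [5] / [6] / [7] / [8];  Q = [1, 3, 6, 7] / [2] / [4] / [5] / [8] / [9];  common shape = (4, 1, 1, 1, 1, 1)

Row-insert the values π_1, π_2, … into P one at a time, bumping the leftmost entry strictly greater than the inserted value down to the next row. The recording tableau Q records, in position (i, j), the step at which that cell was added to P.
  Insert 8 (step 1): P = [8];  Q = [1]
  Insert 2 (step 2): P = [2] / [8];  Q = [1] / [2]
  Insert 7 (step 3): P = [2, 7] / [8];  Q = [1, 3] / [2]
  Insert 6 (step 4): P = [2, 6] / [7] / [8];  Q = [1, 3] / [2] / [4]
  Insert 3 (step 5): P = [2, 3] / [6] / [7] / [8];  Q = [1, 3] / [2] / [4] / [5]
  Insert 5 (step 6): P = [2, 3, 5] / [6] / [7] / [8];  Q = [1, 3, 6] / [2] / [4] / [5]
  Insert 9 (step 7): P = [2, 3, 5, 9] / [6] / [7] / [8];  Q = [1, 3, 6, 7] / [2] / [4] / [5]
  Insert 4 (step 8): P = [2, 3, 4, 9] / [5] / [6] / [7] / [8];  Q = [1, 3, 6, 7] / [2] / [4] / [5] / [8]
  Insert 1 (step 9): P = [1, 3, 4, 9] / [2] / [5] / [6] / [7] / [8];  Q = [1, 3, 6, 7] / [2] / [4] / [5] / [8] / [9]
Final shape: (4, 1, 1, 1, 1, 1).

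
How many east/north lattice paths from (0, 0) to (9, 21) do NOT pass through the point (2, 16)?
Number of paths = 14185974

Total paths from (0, 0) to (9, 21): C(30, 9) = 14307150. Paths through (2, 16): (paths (0, 0) → (2, 16)) × (paths (2, 16) → (9, 21)) = C(18, 2) · C(12, 7) = 153 · 792 = 121176. Avoidance count = 14307150 − 121176 = 14185974.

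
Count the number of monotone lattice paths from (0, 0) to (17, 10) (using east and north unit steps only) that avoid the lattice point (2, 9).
Number of paths = 8435405

Total paths from (0, 0) to (17, 10): C(27, 17) = 8436285. Paths through (2, 9): (paths (0, 0) → (2, 9)) × (paths (2, 9) → (17, 10)) = C(11, 2) · C(16, 15) = 55 · 16 = 880. Avoidance count = 8436285 − 880 = 8435405.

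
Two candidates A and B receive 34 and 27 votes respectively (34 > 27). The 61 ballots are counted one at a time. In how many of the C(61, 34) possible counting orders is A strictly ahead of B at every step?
Strict-lead orderings = 18118635760271270

Total orderings of the 61 votes with 34 for A: C(61, 34) = 157890968768078210. By the Bertrand ballot formula (Cycle Lemma / reflection principle), the number of orderings in which A is strictly ahead of B throughout is (p − q)/(p + q) · C(p + q, p) = (34 − 27)/(34 + 27) · 157890968768078210 = 18118635760271270.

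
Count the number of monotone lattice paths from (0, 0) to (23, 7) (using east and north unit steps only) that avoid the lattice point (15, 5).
Number of paths = 1338120

Total paths from (0, 0) to (23, 7): C(30, 23) = 2035800. Paths through (15, 5): (paths (0, 0) → (15, 5)) × (paths (15, 5) → (23, 7)) = C(20, 15) · C(10, 8) = 15504 · 45 = 697680. Avoidance count = 2035800 − 697680 = 1338120.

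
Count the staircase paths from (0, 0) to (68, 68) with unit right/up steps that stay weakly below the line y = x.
C_68 = 86218923998960285726185640663701108500

These NE paths below the diagonal are counted by the Catalan number C_n = (1/(n + 1)) · C(2n, n). For n = 68: C_68 = (1/69) · C(136, 68) = 5949105755928259715106809205795376486500/69 = 86218923998960285726185640663701108500.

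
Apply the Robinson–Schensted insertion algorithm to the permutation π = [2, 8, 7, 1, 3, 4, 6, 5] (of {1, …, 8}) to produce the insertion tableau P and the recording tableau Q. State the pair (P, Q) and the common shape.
P = [1, 3, 4, 5] / [2, 6] / [7] / [8];  Q = [1, 2, 6, 7] / [3, 5] / [4] / [8];  common shape = (4, 2, 1, 1)

Row-insert the values π_1, π_2, … into P one at a time, bumping the leftmost entry strictly greater than the inserted value down to the next row. The recording tableau Q records, in position (i, j), the step at which that cell was added to P.
  Insert 2 (step 1): P = [2];  Q = [1]
  Insert 8 (step 2): P = [2, 8];  Q = [1, 2]
  Insert 7 (step 3): P = [2, 7] / [8];  Q = [1, 2] / [3]
  Insert 1 (step 4): P = [1, 7] / [2] / [8];  Q = [1, 2] / [3] / [4]
  Insert 3 (step 5): P = [1, 3] / [2, 7] / [8];  Q = [1, 2] / [3, 5] / [4]
  Insert 4 (step 6): P = [1, 3, 4] / [2, 7] / [8];  Q = [1, 2, 6] / [3, 5] / [4]
  Insert 6 (step 7): P = [1, 3, 4, 6] / [2, 7] / [8];  Q = [1, 2, 6, 7] / [3, 5] / [4]
  Insert 5 (step 8): P = [1, 3, 4, 5] / [2, 6] / [7] / [8];  Q = [1, 2, 6, 7] / [3, 5] / [4] / [8]
Final shape: (4, 2, 1, 1).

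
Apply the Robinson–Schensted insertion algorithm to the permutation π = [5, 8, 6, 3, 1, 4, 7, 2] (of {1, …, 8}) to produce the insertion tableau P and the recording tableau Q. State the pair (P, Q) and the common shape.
P = [1, 2, 7] / [3, 4] / [5, 6] / [8];  Q = [1, 2, 7] / [3, 6] / [4, 8] / [5];  common shape = (3, 2, 2, 1)

Row-insert the values π_1, π_2, … into P one at a time, bumping the leftmost entry strictly greater than the inserted value down to the next row. The recording tableau Q records, in position (i, j), the step at which that cell was added to P.
  Insert 5 (step 1): P = [5];  Q = [1]
  Insert 8 (step 2): P = [5, 8];  Q = [1, 2]
  Insert 6 (step 3): P = [5, 6] / [8];  Q = [1, 2] / [3]
  Insert 3 (step 4): P = [3, 6] / [5] / [8];  Q = [1, 2] / [3] / [4]
  Insert 1 (step 5): P = [1, 6] / [3] / [5] / [8];  Q = [1, 2] / [3] / [4] / [5]
  Insert 4 (step 6): P = [1, 4] / [3, 6] / [5] / [8];  Q = [1, 2] / [3, 6] / [4] / [5]
  Insert 7 (step 7): P = [1, 4, 7] / [3, 6] / [5] / [8];  Q = [1, 2, 7] / [3, 6] / [4] / [5]
  Insert 2 (step 8): P = [1, 2, 7] / [3, 4] / [5, 6] / [8];  Q = [1, 2, 7] / [3, 6] / [4, 8] / [5]
Final shape: (3, 2, 2, 1).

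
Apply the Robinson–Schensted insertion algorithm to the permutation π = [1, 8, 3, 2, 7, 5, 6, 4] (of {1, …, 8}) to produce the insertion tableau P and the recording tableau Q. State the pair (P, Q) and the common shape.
P = [1, 2, 4, 6] / [3, 5] / [7] / [8];  Q = [1, 2, 5, 7] / [3, 6] / [4] / [8];  common shape = (4, 2, 1, 1)

Row-insert the values π_1, π_2, … into P one at a time, bumping the leftmost entry strictly greater than the inserted value down to the next row. The recording tableau Q records, in position (i, j), the step at which that cell was added to P.
  Insert 1 (step 1): P = [1];  Q = [1]
  Insert 8 (step 2): P = [1, 8];  Q = [1, 2]
  Insert 3 (step 3): P = [1, 3] / [8];  Q = [1, 2] / [3]
  Insert 2 (step 4): P = [1, 2] / [3] / [8];  Q = [1, 2] / [3] / [4]
  Insert 7 (step 5): P = [1, 2, 7] / [3] / [8];  Q = [1, 2, 5] / [3] / [4]
  Insert 5 (step 6): P = [1, 2, 5] / [3, 7] / [8];  Q = [1, 2, 5] / [3, 6] / [4]
  Insert 6 (step 7): P = [1, 2, 5, 6] / [3, 7] / [8];  Q = [1, 2, 5, 7] / [3, 6] / [4]
  Insert 4 (step 8): P = [1, 2, 4, 6] / [3, 5] / [7] / [8];  Q = [1, 2, 5, 7] / [3, 6] / [4] / [8]
Final shape: (4, 2, 1, 1).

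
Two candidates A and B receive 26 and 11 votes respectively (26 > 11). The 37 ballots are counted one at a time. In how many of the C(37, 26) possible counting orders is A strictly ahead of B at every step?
Strict-lead orderings = 346618440

Total orderings of the 37 votes with 26 for A: C(37, 26) = 854992152. By the Bertrand ballot formula (Cycle Lemma / reflection principle), the number of orderings in which A is strictly ahead of B throughout is (p − q)/(p + q) · C(p + q, p) = (26 − 11)/(26 + 11) · 854992152 = 346618440.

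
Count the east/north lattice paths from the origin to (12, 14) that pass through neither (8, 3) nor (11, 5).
Number of paths = 9405295

Inclusion–exclusion. Total paths: C(26, 12) = 9657700. Through P₁: C(11, 8)·C(15, 4) = 225225. Through P₂: C(16, 11)·C(10, 1) = 43680. Since P₁ is strictly southwest of P₂, a monotone path through both must visit P₁ then P₂; paths through both = C(11, 8)·C(5, 3)·C(10, 1) = 16500. Avoid both = 9657700 − 225225 − 43680 + 16500 = 9405295.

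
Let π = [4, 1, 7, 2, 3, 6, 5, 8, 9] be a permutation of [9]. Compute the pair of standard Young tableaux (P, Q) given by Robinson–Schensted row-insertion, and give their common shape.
P = [1, 2, 3, 5, 8, 9] / [4, 6] / [7];  Q = [1, 3, 5, 6, 8, 9] / [2, 4] / [7];  common shape = (6, 2, 1)

Row-insert the values π_1, π_2, … into P one at a time, bumping the leftmost entry strictly greater than the inserted value down to the next row. The recording tableau Q records, in position (i, j), the step at which that cell was added to P.
  Insert 4 (step 1): P = [4];  Q = [1]
  Insert 1 (step 2): P = [1] / [4];  Q = [1] / [2]
  Insert 7 (step 3): P = [1, 7] / [4];  Q = [1, 3] / [2]
  Insert 2 (step 4): P = [1, 2] / [4, 7];  Q = [1, 3] / [2, 4]
  Insert 3 (step 5): P = [1, 2, 3] / [4, 7];  Q = [1, 3, 5] / [2, 4]
  Insert 6 (step 6): P = [1, 2, 3, 6] / [4, 7];  Q = [1, 3, 5, 6] / [2, 4]
  Insert 5 (step 7): P = [1, 2, 3, 5] / [4, 6] / [7];  Q = [1, 3, 5, 6] / [2, 4] / [7]
  Insert 8 (step 8): P = [1, 2, 3, 5, 8] / [4, 6] / [7];  Q = [1, 3, 5, 6, 8] / [2, 4] / [7]
  Insert 9 (step 9): P = [1, 2, 3, 5, 8, 9] / [4, 6] / [7];  Q = [1, 3, 5, 6, 8, 9] / [2, 4] / [7]
Final shape: (6, 2, 1).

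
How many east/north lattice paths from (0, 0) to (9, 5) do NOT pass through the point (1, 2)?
Number of paths = 1507

Total paths from (0, 0) to (9, 5): C(14, 9) = 2002. Paths through (1, 2): (paths (0, 0) → (1, 2)) × (paths (1, 2) → (9, 5)) = C(3, 1) · C(11, 8) = 3 · 165 = 495. Avoidance count = 2002 − 495 = 1507.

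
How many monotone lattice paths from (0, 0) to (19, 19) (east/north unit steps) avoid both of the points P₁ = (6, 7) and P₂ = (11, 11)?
Number of paths = 20125339080

Inclusion–exclusion. Total paths: C(38, 19) = 35345263800. Through P₁: C(13, 6)·C(25, 13) = 8923714800. Through P₂: C(22, 11)·C(16, 8) = 9078909840. Since P₁ is strictly southwest of P₂, a monotone path through both must visit P₁ then P₂; paths through both = C(13, 6)·C(9, 5)·C(16, 8) = 2782699920. Avoid both = 35345263800 − 8923714800 − 9078909840 + 2782699920 = 20125339080.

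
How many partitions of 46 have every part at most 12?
p(46, parts ≤ 12) = 56297

Use the recurrence p(n, m) = p(n, m−1) + p(n−m, m): either the largest part is < m (count p(n, m−1)) or the largest part is exactly m (remove one copy of m, count p(n−m, m)). With p(0, ·) = 1 this gives p(46, parts ≤ 12) = 56297. (By conjugating Young diagrams, this also counts partitions of 46 into at most 12 parts.)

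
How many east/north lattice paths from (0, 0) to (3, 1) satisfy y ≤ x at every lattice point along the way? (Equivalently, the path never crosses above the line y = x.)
Number of paths = 3

By the reflection principle (André's argument), the number of monotone paths to (3, 1) with n ≤ m that never go above y = x is C(4, 3) − C(4, 4) = 4 − 1 = 3.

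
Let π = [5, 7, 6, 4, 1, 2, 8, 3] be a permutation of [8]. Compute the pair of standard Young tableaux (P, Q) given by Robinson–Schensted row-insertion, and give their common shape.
P = [1, 2, 3] / [4, 6, 8] / [5] / [7];  Q = [1, 2, 7] / [3, 6, 8] / [4] / [5];  common shape = (3, 3, 1, 1)

Row-insert the values π_1, π_2, … into P one at a time, bumping the leftmost entry strictly greater than the inserted value down to the next row. The recording tableau Q records, in position (i, j), the step at which that cell was added to P.
  Insert 5 (step 1): P = [5];  Q = [1]
  Insert 7 (step 2): P = [5, 7];  Q = [1, 2]
  Insert 6 (step 3): P = [5, 6] / [7];  Q = [1, 2] / [3]
  Insert 4 (step 4): P = [4, 6] / [5] / [7];  Q = [1, 2] / [3] / [4]
  Insert 1 (step 5): P = [1, 6] / [4] / [5] / [7];  Q = [1, 2] / [3] / [4] / [5]
  Insert 2 (step 6): P = [1, 2] / [4, 6] / [5] / [7];  Q = [1, 2] / [3, 6] / [4] / [5]
  Insert 8 (step 7): P = [1, 2, 8] / [4, 6] / [5] / [7];  Q = [1, 2, 7] / [3, 6] / [4] / [5]
  Insert 3 (step 8): P = [1, 2, 3] / [4, 6, 8] / [5] / [7];  Q = [1, 2, 7] / [3, 6, 8] / [4] / [5]
Final shape: (3, 3, 1, 1).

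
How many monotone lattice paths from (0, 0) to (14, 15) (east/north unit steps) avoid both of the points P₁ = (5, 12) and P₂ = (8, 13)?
Number of paths = 71192736

Inclusion–exclusion. Total paths: C(29, 14) = 77558760. Through P₁: C(17, 5)·C(12, 9) = 1361360. Through P₂: C(21, 8)·C(8, 6) = 5697720. Since P₁ is strictly southwest of P₂, a monotone path through both must visit P₁ then P₂; paths through both = C(17, 5)·C(4, 3)·C(8, 6) = 693056. Avoid both = 77558760 − 1361360 − 5697720 + 693056 = 71192736.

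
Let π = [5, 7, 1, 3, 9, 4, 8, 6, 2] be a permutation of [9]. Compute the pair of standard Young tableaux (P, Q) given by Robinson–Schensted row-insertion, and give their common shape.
P = [1, 2, 4, 6] / [3, 7, 8] / [5] / [9];  Q = [1, 2, 5, 7] / [3, 4, 6] / [8] / [9];  common shape = (4, 3, 1, 1)

Row-insert the values π_1, π_2, … into P one at a time, bumping the leftmost entry strictly greater than the inserted value down to the next row. The recording tableau Q records, in position (i, j), the step at which that cell was added to P.
  Insert 5 (step 1): P = [5];  Q = [1]
  Insert 7 (step 2): P = [5, 7];  Q = [1, 2]
  Insert 1 (step 3): P = [1, 7] / [5];  Q = [1, 2] / [3]
  Insert 3 (step 4): P = [1, 3] / [5, 7];  Q = [1, 2] / [3, 4]
  Insert 9 (step 5): P = [1, 3, 9] / [5, 7];  Q = [1, 2, 5] / [3, 4]
  Insert 4 (step 6): P = [1, 3, 4] / [5, 7, 9];  Q = [1, 2, 5] / [3, 4, 6]
  Insert 8 (step 7): P = [1, 3, 4, 8] / [5, 7, 9];  Q = [1, 2, 5, 7] / [3, 4, 6]
  Insert 6 (step 8): P = [1, 3, 4, 6] / [5, 7, 8] / [9];  Q = [1, 2, 5, 7] / [3, 4, 6] / [8]
  Insert 2 (step 9): P = [1, 2, 4, 6] / [3, 7, 8] / [5] / [9];  Q = [1, 2, 5, 7] / [3, 4, 6] / [8] / [9]
Final shape: (4, 3, 1, 1).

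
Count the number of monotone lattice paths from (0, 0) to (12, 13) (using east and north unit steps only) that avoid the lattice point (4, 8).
Number of paths = 4563235

Total paths from (0, 0) to (12, 13): C(25, 12) = 5200300. Paths through (4, 8): (paths (0, 0) → (4, 8)) × (paths (4, 8) → (12, 13)) = C(12, 4) · C(13, 8) = 495 · 1287 = 637065. Avoidance count = 5200300 − 637065 = 4563235.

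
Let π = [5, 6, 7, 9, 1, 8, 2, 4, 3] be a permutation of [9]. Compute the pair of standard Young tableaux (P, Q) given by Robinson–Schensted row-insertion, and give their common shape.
P = [1, 2, 3, 8] / [4, 6, 7] / [5] / [9];  Q = [1, 2, 3, 4] / [5, 6, 8] / [7] / [9];  common shape = (4, 3, 1, 1)

Row-insert the values π_1, π_2, … into P one at a time, bumping the leftmost entry strictly greater than the inserted value down to the next row. The recording tableau Q records, in position (i, j), the step at which that cell was added to P.
  Insert 5 (step 1): P = [5];  Q = [1]
  Insert 6 (step 2): P = [5, 6];  Q = [1, 2]
  Insert 7 (step 3): P = [5, 6, 7];  Q = [1, 2, 3]
  Insert 9 (step 4): P = [5, 6, 7, 9];  Q = [1, 2, 3, 4]
  Insert 1 (step 5): P = [1, 6, 7, 9] / [5];  Q = [1, 2, 3, 4] / [5]
  Insert 8 (step 6): P = [1, 6, 7, 8] / [5, 9];  Q = [1, 2, 3, 4] / [5, 6]
  Insert 2 (step 7): P = [1, 2, 7, 8] / [5, 6] / [9];  Q = [1, 2, 3, 4] / [5, 6] / [7]
  Insert 4 (step 8): P = [1, 2, 4, 8] / [5, 6, 7] / [9];  Q = [1, 2, 3, 4] / [5, 6, 8] / [7]
  Insert 3 (step 9): P = [1, 2, 3, 8] / [4, 6, 7] / [5] / [9];  Q = [1, 2, 3, 4] / [5, 6, 8] / [7] / [9]
Final shape: (4, 3, 1, 1).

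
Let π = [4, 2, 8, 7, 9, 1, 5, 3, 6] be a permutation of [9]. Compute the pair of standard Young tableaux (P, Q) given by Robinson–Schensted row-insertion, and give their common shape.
P = [1, 3, 6] / [2, 5, 9] / [4, 7] / [8];  Q = [1, 3, 5] / [2, 4, 9] / [6, 7] / [8];  common shape = (3, 3, 2, 1)

Row-insert the values π_1, π_2, … into P one at a time, bumping the leftmost entry strictly greater than the inserted value down to the next row. The recording tableau Q records, in position (i, j), the step at which that cell was added to P.
  Insert 4 (step 1): P = [4];  Q = [1]
  Insert 2 (step 2): P = [2] / [4];  Q = [1] / [2]
  Insert 8 (step 3): P = [2, 8] / [4];  Q = [1, 3] / [2]
  Insert 7 (step 4): P = [2, 7] / [4, 8];  Q = [1, 3] / [2, 4]
  Insert 9 (step 5): P = [2, 7, 9] / [4, 8];  Q = [1, 3, 5] / [2, 4]
  Insert 1 (step 6): P = [1, 7, 9] / [2, 8] / [4];  Q = [1, 3, 5] / [2, 4] / [6]
  Insert 5 (step 7): P = [1, 5, 9] / [2, 7] / [4, 8];  Q = [1, 3, 5] / [2, 4] / [6, 7]
  Insert 3 (step 8): P = [1, 3, 9] / [2, 5] / [4, 7] / [8];  Q = [1, 3, 5] / [2, 4] / [6, 7] / [8]
  Insert 6 (step 9): P = [1, 3, 6] / [2, 5, 9] / [4, 7] / [8];  Q = [1, 3, 5] / [2, 4, 9] / [6, 7] / [8]
Final shape: (3, 3, 2, 1).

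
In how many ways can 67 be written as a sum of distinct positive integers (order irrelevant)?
q(67) = 22250

A partition into distinct parts is a strictly decreasing sequence summing to n. The recurrence d(n, m) = d(n, m−1) + d(n−m, m−1) (use part m at most once) with q(n) = d(n, n) gives q(67) = 22250. (Euler's theorem: # distinct-part partitions = # odd-part partitions.)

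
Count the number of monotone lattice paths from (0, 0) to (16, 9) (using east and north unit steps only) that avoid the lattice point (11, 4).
Number of paths = 1698995

Total paths from (0, 0) to (16, 9): C(25, 16) = 2042975. Paths through (11, 4): (paths (0, 0) → (11, 4)) × (paths (11, 4) → (16, 9)) = C(15, 11) · C(10, 5) = 1365 · 252 = 343980. Avoidance count = 2042975 − 343980 = 1698995.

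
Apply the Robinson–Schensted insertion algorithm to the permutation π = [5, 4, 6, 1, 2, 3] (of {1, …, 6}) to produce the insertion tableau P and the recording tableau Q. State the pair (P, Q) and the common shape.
P = [1, 2, 3] / [4, 6] / [5];  Q = [1, 3, 6] / [2, 5] / [4];  common shape = (3, 2, 1)

Row-insert the values π_1, π_2, … into P one at a time, bumping the leftmost entry strictly greater than the inserted value down to the next row. The recording tableau Q records, in position (i, j), the step at which that cell was added to P.
  Insert 5 (step 1): P = [5];  Q = [1]
  Insert 4 (step 2): P = [4] / [5];  Q = [1] / [2]
  Insert 6 (step 3): P = [4, 6] / [5];  Q = [1, 3] / [2]
  Insert 1 (step 4): P = [1, 6] / [4] / [5];  Q = [1, 3] / [2] / [4]
  Insert 2 (step 5): P = [1, 2] / [4, 6] / [5];  Q = [1, 3] / [2, 5] / [4]
  Insert 3 (step 6): P = [1, 2, 3] / [4, 6] / [5];  Q = [1, 3, 6] / [2, 5] / [4]
Final shape: (3, 2, 1).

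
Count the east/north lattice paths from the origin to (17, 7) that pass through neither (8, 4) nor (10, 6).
Number of paths = 196900

Inclusion–exclusion. Total paths: C(24, 17) = 346104. Through P₁: C(12, 8)·C(12, 9) = 108900. Through P₂: C(16, 10)·C(8, 7) = 64064. Since P₁ is strictly southwest of P₂, a monotone path through both must visit P₁ then P₂; paths through both = C(12, 8)·C(4, 2)·C(8, 7) = 23760. Avoid both = 346104 − 108900 − 64064 + 23760 = 196900.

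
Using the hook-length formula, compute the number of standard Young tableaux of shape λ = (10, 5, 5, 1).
# SYT of shape (10, 5, 5, 1) = 34186320

Hook-length formula: f^λ = n! / Π hook(c), product over all cells c of the Young diagram. For λ = (10, 5, 5, 1), n = 21 boxes. Hook lengths by row (left-to-right, top-to-bottom): [13, 11, 10, 9, 8, 5, 4, 3, 2, 1]; [7, 5, 4, 3, 2]; [6, 4, 3, 2, 1]; [1]. Product of hooks = 1494484992000. So f^λ = 21! / 1494484992000 = 51090942171709440000 / 1494484992000 = 34186320.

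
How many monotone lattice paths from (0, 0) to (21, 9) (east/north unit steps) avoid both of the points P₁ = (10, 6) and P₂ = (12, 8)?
Number of paths = 10613018

Inclusion–exclusion. Total paths: C(30, 21) = 14307150. Through P₁: C(16, 10)·C(14, 11) = 2914912. Through P₂: C(20, 12)·C(10, 9) = 1259700. Since P₁ is strictly southwest of P₂, a monotone path through both must visit P₁ then P₂; paths through both = C(16, 10)·C(4, 2)·C(10, 9) = 480480. Avoid both = 14307150 − 2914912 − 1259700 + 480480 = 10613018.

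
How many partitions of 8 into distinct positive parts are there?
q(8) = 6

List partitions of 8 into distinct parts: 8, 7+1, 6+2, 5+3, 5+2+1, 4+3+1. There are q(8) = 6. (Euler: this equals the number of odd-part partitions of 8.)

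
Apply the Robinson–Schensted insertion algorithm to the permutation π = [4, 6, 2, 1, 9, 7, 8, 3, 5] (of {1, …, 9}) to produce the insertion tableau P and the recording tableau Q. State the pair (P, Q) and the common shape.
P = [1, 3, 5, 8] / [2, 6, 7] / [4, 9];  Q = [1, 2, 5, 7] / [3, 6, 9] / [4, 8];  common shape = (4, 3, 2)

Row-insert the values π_1, π_2, … into P one at a time, bumping the leftmost entry strictly greater than the inserted value down to the next row. The recording tableau Q records, in position (i, j), the step at which that cell was added to P.
  Insert 4 (step 1): P = [4];  Q = [1]
  Insert 6 (step 2): P = [4, 6];  Q = [1, 2]
  Insert 2 (step 3): P = [2, 6] / [4];  Q = [1, 2] / [3]
  Insert 1 (step 4): P = [1, 6] / [2] / [4];  Q = [1, 2] / [3] / [4]
  Insert 9 (step 5): P = [1, 6, 9] / [2] / [4];  Q = [1, 2, 5] / [3] / [4]
  Insert 7 (step 6): P = [1, 6, 7] / [2, 9] / [4];  Q = [1, 2, 5] / [3, 6] / [4]
  Insert 8 (step 7): P = [1, 6, 7, 8] / [2, 9] / [4];  Q = [1, 2, 5, 7] / [3, 6] / [4]
  Insert 3 (step 8): P = [1, 3, 7, 8] / [2, 6] / [4, 9];  Q = [1, 2, 5, 7] / [3, 6] / [4, 8]
  Insert 5 (step 9): P = [1, 3, 5, 8] / [2, 6, 7] / [4, 9];  Q = [1, 2, 5, 7] / [3, 6, 9] / [4, 8]
Final shape: (4, 3, 2).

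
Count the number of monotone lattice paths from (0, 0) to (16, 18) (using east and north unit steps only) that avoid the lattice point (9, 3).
Number of paths = 2166441750

Total paths from (0, 0) to (16, 18): C(34, 16) = 2203961430. Paths through (9, 3): (paths (0, 0) → (9, 3)) × (paths (9, 3) → (16, 18)) = C(12, 9) · C(22, 7) = 220 · 170544 = 37519680. Avoidance count = 2203961430 − 37519680 = 2166441750.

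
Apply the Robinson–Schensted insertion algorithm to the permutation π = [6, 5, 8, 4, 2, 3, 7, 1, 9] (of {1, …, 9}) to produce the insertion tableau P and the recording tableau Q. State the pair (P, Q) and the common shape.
P = [1, 3, 7, 9] / [2, 8] / [4] / [5] / [6];  Q = [1, 3, 7, 9] / [2, 6] / [4] / [5] / [8];  common shape = (4, 2, 1, 1, 1)

Row-insert the values π_1, π_2, … into P one at a time, bumping the leftmost entry strictly greater than the inserted value down to the next row. The recording tableau Q records, in position (i, j), the step at which that cell was added to P.
  Insert 6 (step 1): P = [6];  Q = [1]
  Insert 5 (step 2): P = [5] / [6];  Q = [1] / [2]
  Insert 8 (step 3): P = [5, 8] / [6];  Q = [1, 3] / [2]
  Insert 4 (step 4): P = [4, 8] / [5] / [6];  Q = [1, 3] / [2] / [4]
  Insert 2 (step 5): P = [2, 8] / [4] / [5] / [6];  Q = [1, 3] / [2] / [4] / [5]
  Insert 3 (step 6): P = [2, 3] / [4, 8] / [5] / [6];  Q = [1, 3] / [2, 6] / [4] / [5]
  Insert 7 (step 7): P = [2, 3, 7] / [4, 8] / [5] / [6];  Q = [1, 3, 7] / [2, 6] / [4] / [5]
  Insert 1 (step 8): P = [1, 3, 7] / [2, 8] / [4] / [5] / [6];  Q = [1, 3, 7] / [2, 6] / [4] / [5] / [8]
  Insert 9 (step 9): P = [1, 3, 7, 9] / [2, 8] / [4] / [5] / [6];  Q = [1, 3, 7, 9] / [2, 6] / [4] / [5] / [8]
Final shape: (4, 2, 1, 1, 1).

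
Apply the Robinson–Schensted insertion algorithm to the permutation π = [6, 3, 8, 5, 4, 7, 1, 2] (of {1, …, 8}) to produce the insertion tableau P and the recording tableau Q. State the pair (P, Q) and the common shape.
P = [1, 2, 7] / [3, 4] / [5, 8] / [6];  Q = [1, 3, 6] / [2, 4] / [5, 8] / [7];  common shape = (3, 2, 2, 1)

Row-insert the values π_1, π_2, … into P one at a time, bumping the leftmost entry strictly greater than the inserted value down to the next row. The recording tableau Q records, in position (i, j), the step at which that cell was added to P.
  Insert 6 (step 1): P = [6];  Q = [1]
  Insert 3 (step 2): P = [3] / [6];  Q = [1] / [2]
  Insert 8 (step 3): P = [3, 8] / [6];  Q = [1, 3] / [2]
  Insert 5 (step 4): P = [3, 5] / [6, 8];  Q = [1, 3] / [2, 4]
  Insert 4 (step 5): P = [3, 4] / [5, 8] / [6];  Q = [1, 3] / [2, 4] / [5]
  Insert 7 (step 6): P = [3, 4, 7] / [5, 8] / [6];  Q = [1, 3, 6] / [2, 4] / [5]
  Insert 1 (step 7): P = [1, 4, 7] / [3, 8] / [5] / [6];  Q = [1, 3, 6] / [2, 4] / [5] / [7]
  Insert 2 (step 8): P = [1, 2, 7] / [3, 4] / [5, 8] / [6];  Q = [1, 3, 6] / [2, 4] / [5, 8] / [7]
Final shape: (3, 2, 2, 1).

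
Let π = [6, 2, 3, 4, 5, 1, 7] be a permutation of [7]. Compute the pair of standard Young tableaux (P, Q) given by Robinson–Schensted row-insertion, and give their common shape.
P = [1, 3, 4, 5, 7] / [2] / [6];  Q = [1, 3, 4, 5, 7] / [2] / [6];  common shape = (5, 1, 1)

Row-insert the values π_1, π_2, … into P one at a time, bumping the leftmost entry strictly greater than the inserted value down to the next row. The recording tableau Q records, in position (i, j), the step at which that cell was added to P.
  Insert 6 (step 1): P = [6];  Q = [1]
  Insert 2 (step 2): P = [2] / [6];  Q = [1] / [2]
  Insert 3 (step 3): P = [2, 3] / [6];  Q = [1, 3] / [2]
  Insert 4 (step 4): P = [2, 3, 4] / [6];  Q = [1, 3, 4] / [2]
  Insert 5 (step 5): P = [2, 3, 4, 5] / [6];  Q = [1, 3, 4, 5] / [2]
  Insert 1 (step 6): P = [1, 3, 4, 5] / [2] / [6];  Q = [1, 3, 4, 5] / [2] / [6]
  Insert 7 (step 7): P = [1, 3, 4, 5, 7] / [2] / [6];  Q = [1, 3, 4, 5, 7] / [2] / [6]
Final shape: (5, 1, 1).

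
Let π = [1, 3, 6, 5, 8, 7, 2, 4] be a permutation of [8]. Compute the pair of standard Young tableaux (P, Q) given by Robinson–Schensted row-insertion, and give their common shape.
P = [1, 2, 4, 7] / [3, 5] / [6, 8];  Q = [1, 2, 3, 5] / [4, 6] / [7, 8];  common shape = (4, 2, 2)

Row-insert the values π_1, π_2, … into P one at a time, bumping the leftmost entry strictly greater than the inserted value down to the next row. The recording tableau Q records, in position (i, j), the step at which that cell was added to P.
  Insert 1 (step 1): P = [1];  Q = [1]
  Insert 3 (step 2): P = [1, 3];  Q = [1, 2]
  Insert 6 (step 3): P = [1, 3, 6];  Q = [1, 2, 3]
  Insert 5 (step 4): P = [1, 3, 5] / [6];  Q = [1, 2, 3] / [4]
  Insert 8 (step 5): P = [1, 3, 5, 8] / [6];  Q = [1, 2, 3, 5] / [4]
  Insert 7 (step 6): P = [1, 3, 5, 7] / [6, 8];  Q = [1, 2, 3, 5] / [4, 6]
  Insert 2 (step 7): P = [1, 2, 5, 7] / [3, 8] / [6];  Q = [1, 2, 3, 5] / [4, 6] / [7]
  Insert 4 (step 8): P = [1, 2, 4, 7] / [3, 5] / [6, 8];  Q = [1, 2, 3, 5] / [4, 6] / [7, 8]
Final shape: (4, 2, 2).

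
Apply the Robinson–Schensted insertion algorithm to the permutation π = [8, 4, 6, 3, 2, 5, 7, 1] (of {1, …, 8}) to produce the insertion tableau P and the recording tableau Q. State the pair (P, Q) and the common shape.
P = [1, 5, 7] / [2, 6] / [3] / [4] / [8];  Q = [1, 3, 7] / [2, 6] / [4] / [5] / [8];  common shape = (3, 2, 1, 1, 1)

Row-insert the values π_1, π_2, … into P one at a time, bumping the leftmost entry strictly greater than the inserted value down to the next row. The recording tableau Q records, in position (i, j), the step at which that cell was added to P.
  Insert 8 (step 1): P = [8];  Q = [1]
  Insert 4 (step 2): P = [4] / [8];  Q = [1] / [2]
  Insert 6 (step 3): P = [4, 6] / [8];  Q = [1, 3] / [2]
  Insert 3 (step 4): P = [3, 6] / [4] / [8];  Q = [1, 3] / [2] / [4]
  Insert 2 (step 5): P = [2, 6] / [3] / [4] / [8];  Q = [1, 3] / [2] / [4] / [5]
  Insert 5 (step 6): P = [2, 5] / [3, 6] / [4] / [8];  Q = [1, 3] / [2, 6] / [4] / [5]
  Insert 7 (step 7): P = [2, 5, 7] / [3, 6] / [4] / [8];  Q = [1, 3, 7] / [2, 6] / [4] / [5]
  Insert 1 (step 8): P = [1, 5, 7] / [2, 6] / [3] / [4] / [8];  Q = [1, 3, 7] / [2, 6] / [4] / [5] / [8]
Final shape: (3, 2, 1, 1, 1).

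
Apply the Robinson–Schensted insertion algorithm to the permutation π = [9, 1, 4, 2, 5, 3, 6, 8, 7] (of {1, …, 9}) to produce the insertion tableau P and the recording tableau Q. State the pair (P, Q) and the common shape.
P = [1, 2, 3, 6, 7] / [4, 5, 8] / [9];  Q = [1, 3, 5, 7, 8] / [2, 6, 9] / [4];  common shape = (5, 3, 1)

Row-insert the values π_1, π_2, … into P one at a time, bumping the leftmost entry strictly greater than the inserted value down to the next row. The recording tableau Q records, in position (i, j), the step at which that cell was added to P.
  Insert 9 (step 1): P = [9];  Q = [1]
  Insert 1 (step 2): P = [1] / [9];  Q = [1] / [2]
  Insert 4 (step 3): P = [1, 4] / [9];  Q = [1, 3] / [2]
  Insert 2 (step 4): P = [1, 2] / [4] / [9];  Q = [1, 3] / [2] / [4]
  Insert 5 (step 5): P = [1, 2, 5] / [4] / [9];  Q = [1, 3, 5] / [2] / [4]
  Insert 3 (step 6): P = [1, 2, 3] / [4, 5] / [9];  Q = [1, 3, 5] / [2, 6] / [4]
  Insert 6 (step 7): P = [1, 2, 3, 6] / [4, 5] / [9];  Q = [1, 3, 5, 7] / [2, 6] / [4]
  Insert 8 (step 8): P = [1, 2, 3, 6, 8] / [4, 5] / [9];  Q = [1, 3, 5, 7, 8] / [2, 6] / [4]
  Insert 7 (step 9): P = [1, 2, 3, 6, 7] / [4, 5, 8] / [9];  Q = [1, 3, 5, 7, 8] / [2, 6, 9] / [4]
Final shape: (5, 3, 1).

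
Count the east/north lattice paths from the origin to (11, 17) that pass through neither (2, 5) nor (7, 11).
Number of paths = 10656030

Inclusion–exclusion. Total paths: C(28, 11) = 21474180. Through P₁: C(7, 2)·C(21, 9) = 6172530. Through P₂: C(18, 7)·C(10, 4) = 6683040. Since P₁ is strictly southwest of P₂, a monotone path through both must visit P₁ then P₂; paths through both = C(7, 2)·C(11, 5)·C(10, 4) = 2037420. Avoid both = 21474180 − 6172530 − 6683040 + 2037420 = 10656030.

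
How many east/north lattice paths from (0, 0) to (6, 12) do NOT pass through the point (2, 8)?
Number of paths = 15414

Total paths from (0, 0) to (6, 12): C(18, 6) = 18564. Paths through (2, 8): (paths (0, 0) → (2, 8)) × (paths (2, 8) → (6, 12)) = C(10, 2) · C(8, 4) = 45 · 70 = 3150. Avoidance count = 18564 − 3150 = 15414.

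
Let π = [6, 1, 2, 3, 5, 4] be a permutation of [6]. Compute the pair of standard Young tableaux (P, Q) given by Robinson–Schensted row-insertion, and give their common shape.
P = [1, 2, 3, 4] / [5] / [6];  Q = [1, 3, 4, 5] / [2] / [6];  common shape = (4, 1, 1)

Row-insert the values π_1, π_2, … into P one at a time, bumping the leftmost entry strictly greater than the inserted value down to the next row. The recording tableau Q records, in position (i, j), the step at which that cell was added to P.
  Insert 6 (step 1): P = [6];  Q = [1]
  Insert 1 (step 2): P = [1] / [6];  Q = [1] / [2]
  Insert 2 (step 3): P = [1, 2] / [6];  Q = [1, 3] / [2]
  Insert 3 (step 4): P = [1, 2, 3] / [6];  Q = [1, 3, 4] / [2]
  Insert 5 (step 5): P = [1, 2, 3, 5] / [6];  Q = [1, 3, 4, 5] / [2]
  Insert 4 (step 6): P = [1, 2, 3, 4] / [5] / [6];  Q = [1, 3, 4, 5] / [2] / [6]
Final shape: (4, 1, 1).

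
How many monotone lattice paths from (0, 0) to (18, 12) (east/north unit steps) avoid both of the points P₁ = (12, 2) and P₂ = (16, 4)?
Number of paths = 85607897

Inclusion–exclusion. Total paths: C(30, 18) = 86493225. Through P₁: C(14, 12)·C(16, 6) = 728728. Through P₂: C(20, 16)·C(10, 2) = 218025. Since P₁ is strictly southwest of P₂, a monotone path through both must visit P₁ then P₂; paths through both = C(14, 12)·C(6, 4)·C(10, 2) = 61425. Avoid both = 86493225 − 728728 − 218025 + 61425 = 85607897.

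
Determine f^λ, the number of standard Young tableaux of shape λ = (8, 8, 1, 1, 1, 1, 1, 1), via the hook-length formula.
# SYT of shape (8, 8, 1, 1, 1, 1, 1, 1) = 36581688

Hook-length formula: f^λ = n! / Π hook(c), product over all cells c of the Young diagram. For λ = (8, 8, 1, 1, 1, 1, 1, 1), n = 22 boxes. Hook lengths by row (left-to-right, top-to-bottom): [15, 8, 7, 6, 5, 4, 3, 2]; [14, 7, 6, 5, 4, 3, 2, 1]; [6]; [5]; [4]; [3]; [2]; [1]. Product of hooks = 30725775360000. So f^λ = 22! / 30725775360000 = 1124000727777607680000 / 30725775360000 = 36581688.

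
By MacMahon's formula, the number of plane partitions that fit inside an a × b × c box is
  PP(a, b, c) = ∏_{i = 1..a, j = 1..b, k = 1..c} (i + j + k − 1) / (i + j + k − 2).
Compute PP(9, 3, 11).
PP(9, 3, 11) = 44648855844320

Evaluate the triple product over i = 1..9, j = 1..3, k = 1..11. The factors are (2/1) · (3/2) · (4/3) · (5/4) · (6/5) · (7/6) · (8/7) · (9/8) · … (297 factors total). The numerators and denominators telescope so the product is an integer; carrying out the multiplication exactly gives PP(9, 3, 11) = 44648855844320.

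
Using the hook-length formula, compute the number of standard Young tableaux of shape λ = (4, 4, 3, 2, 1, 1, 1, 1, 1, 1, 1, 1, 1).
# SYT of shape (4, 4, 3, 2, 1, 1, 1, 1, 1, 1, 1, 1, 1) = 41783280

Hook-length formula: f^λ = n! / Π hook(c), product over all cells c of the Young diagram. For λ = (4, 4, 3, 2, 1, 1, 1, 1, 1, 1, 1, 1, 1), n = 22 boxes. Hook lengths by row (left-to-right, top-to-bottom): [16, 6, 4, 2]; [15, 5, 3, 1]; [13, 3, 1]; [11, 1]; [9]; [8]; [7]; [6]; [5]; [4]; [3]; [2]; [1]. Product of hooks = 26900729856000. So f^λ = 22! / 26900729856000 = 1124000727777607680000 / 26900729856000 = 41783280.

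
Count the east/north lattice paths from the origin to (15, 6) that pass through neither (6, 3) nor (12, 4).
Number of paths = 23464

Inclusion–exclusion. Total paths: C(21, 15) = 54264. Through P₁: C(9, 6)·C(12, 9) = 18480. Through P₂: C(16, 12)·C(5, 3) = 18200. Since P₁ is strictly southwest of P₂, a monotone path through both must visit P₁ then P₂; paths through both = C(9, 6)·C(7, 6)·C(5, 3) = 5880. Avoid both = 54264 − 18480 − 18200 + 5880 = 23464.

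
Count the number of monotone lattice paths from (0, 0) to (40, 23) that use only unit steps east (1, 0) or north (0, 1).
Number of paths = 93993414551124795

A monotone lattice path from (0, 0) to (40, 23) consists of 40 east steps and 23 north steps in some order, so it is determined by which 40 of the 63 steps are east. The count is C(63, 40) = 93993414551124795.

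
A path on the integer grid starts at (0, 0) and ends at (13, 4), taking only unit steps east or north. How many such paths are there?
Number of paths = 2380

A monotone lattice path from (0, 0) to (13, 4) consists of 13 east steps and 4 north steps in some order, so it is determined by which 13 of the 17 steps are east. The count is C(17, 13) = 2380.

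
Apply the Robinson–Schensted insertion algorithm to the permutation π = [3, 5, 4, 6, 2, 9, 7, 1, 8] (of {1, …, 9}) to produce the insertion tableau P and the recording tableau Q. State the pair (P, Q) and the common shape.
P = [1, 4, 6, 7, 8] / [2, 9] / [3] / [5];  Q = [1, 2, 4, 6, 9] / [3, 7] / [5] / [8];  common shape = (5, 2, 1, 1)

Row-insert the values π_1, π_2, … into P one at a time, bumping the leftmost entry strictly greater than the inserted value down to the next row. The recording tableau Q records, in position (i, j), the step at which that cell was added to P.
  Insert 3 (step 1): P = [3];  Q = [1]
  Insert 5 (step 2): P = [3, 5];  Q = [1, 2]
  Insert 4 (step 3): P = [3, 4] / [5];  Q = [1, 2] / [3]
  Insert 6 (step 4): P = [3, 4, 6] / [5];  Q = [1, 2, 4] / [3]
  Insert 2 (step 5): P = [2, 4, 6] / [3] / [5];  Q = [1, 2, 4] / [3] / [5]
  Insert 9 (step 6): P = [2, 4, 6, 9] / [3] / [5];  Q = [1, 2, 4, 6] / [3] / [5]
  Insert 7 (step 7): P = [2, 4, 6, 7] / [3, 9] / [5];  Q = [1, 2, 4, 6] / [3, 7] / [5]
  Insert 1 (step 8): P = [1, 4, 6, 7] / [2, 9] / [3] / [5];  Q = [1, 2, 4, 6] / [3, 7] / [5] / [8]
  Insert 8 (step 9): P = [1, 4, 6, 7, 8] / [2, 9] / [3] / [5];  Q = [1, 2, 4, 6, 9] / [3, 7] / [5] / [8]
Final shape: (5, 2, 1, 1).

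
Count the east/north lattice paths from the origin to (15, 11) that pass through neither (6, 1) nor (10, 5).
Number of paths = 5918508

Inclusion–exclusion. Total paths: C(26, 15) = 7726160. Through P₁: C(7, 6)·C(19, 9) = 646646. Through P₂: C(15, 10)·C(11, 5) = 1387386. Since P₁ is strictly southwest of P₂, a monotone path through both must visit P₁ then P₂; paths through both = C(7, 6)·C(8, 4)·C(11, 5) = 226380. Avoid both = 7726160 − 646646 − 1387386 + 226380 = 5918508.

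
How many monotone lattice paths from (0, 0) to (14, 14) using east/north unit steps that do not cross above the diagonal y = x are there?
C_14 = 2674440

These NE paths below the diagonal are counted by the Catalan number C_n = (1/(n + 1)) · C(2n, n). For n = 14: C_14 = (1/15) · C(28, 14) = 40116600/15 = 2674440.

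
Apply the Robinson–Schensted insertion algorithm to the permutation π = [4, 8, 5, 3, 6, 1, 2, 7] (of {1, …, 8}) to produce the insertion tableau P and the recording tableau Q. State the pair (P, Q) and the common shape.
P = [1, 2, 6, 7] / [3, 5] / [4] / [8];  Q = [1, 2, 5, 8] / [3, 7] / [4] / [6];  common shape = (4, 2, 1, 1)

Row-insert the values π_1, π_2, … into P one at a time, bumping the leftmost entry strictly greater than the inserted value down to the next row. The recording tableau Q records, in position (i, j), the step at which that cell was added to P.
  Insert 4 (step 1): P = [4];  Q = [1]
  Insert 8 (step 2): P = [4, 8];  Q = [1, 2]
  Insert 5 (step 3): P = [4, 5] / [8];  Q = [1, 2] / [3]
  Insert 3 (step 4): P = [3, 5] / [4] / [8];  Q = [1, 2] / [3] / [4]
  Insert 6 (step 5): P = [3, 5, 6] / [4] / [8];  Q = [1, 2, 5] / [3] / [4]
  Insert 1 (step 6): P = [1, 5, 6] / [3] / [4] / [8];  Q = [1, 2, 5] / [3] / [4] / [6]
  Insert 2 (step 7): P = [1, 2, 6] / [3, 5] / [4] / [8];  Q = [1, 2, 5] / [3, 7] / [4] / [6]
  Insert 7 (step 8): P = [1, 2, 6, 7] / [3, 5] / [4] / [8];  Q = [1, 2, 5, 8] / [3, 7] / [4] / [6]
Final shape: (4, 2, 1, 1).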